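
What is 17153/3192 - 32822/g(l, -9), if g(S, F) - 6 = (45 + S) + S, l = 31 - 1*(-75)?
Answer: -100256585/839496 ≈ -119.42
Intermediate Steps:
l = 106 (l = 31 + 75 = 106)
g(S, F) = 51 + 2*S (g(S, F) = 6 + ((45 + S) + S) = 6 + (45 + 2*S) = 51 + 2*S)
17153/3192 - 32822/g(l, -9) = 17153/3192 - 32822/(51 + 2*106) = 17153*(1/3192) - 32822/(51 + 212) = 17153/3192 - 32822/263 = -100256585/839496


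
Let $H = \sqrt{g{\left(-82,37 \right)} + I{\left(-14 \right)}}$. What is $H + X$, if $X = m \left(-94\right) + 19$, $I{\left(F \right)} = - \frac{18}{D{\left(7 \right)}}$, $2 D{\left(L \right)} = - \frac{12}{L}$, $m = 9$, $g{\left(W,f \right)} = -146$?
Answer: $-827 + 5 i \sqrt{5} \approx -827.0 + 11.18 i$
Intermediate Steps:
$D{\left(L \right)} = - \frac{6}{L}$ ($D{\left(L \right)} = \frac{\left(-12\right) \frac{1}{L}}{2} = - \frac{6}{L}$)
$I{\left(F \right)} = 21$ ($I{\left(F \right)} = - \frac{18}{\left(-6\right) \frac{1}{7}} = - \frac{18}{- \frac{6}{7}} = \left(-18\right) \left(- \frac{7}{6}\right) = 21$)
$H = 5 i \sqrt{5}$ ($H = \sqrt{-146 + 21} = \sqrt{-125} = 5 i \sqrt{5} \approx 11.18 i$)
$X = -827$ ($X = 9 \left(-94\right) + 19 = -846 + 19 = -827$)
$H + X = 5 i \sqrt{5} - 827 = -827 + 5 i \sqrt{5}$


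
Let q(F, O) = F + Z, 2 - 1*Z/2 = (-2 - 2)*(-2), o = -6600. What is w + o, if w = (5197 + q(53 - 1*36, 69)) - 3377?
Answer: -4775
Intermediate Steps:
Z = -12 (Z = 4 - 2*(-2 - 2)*(-2) = 4 - (-8)*(-2) = 4 - 2*8 = 4 - 16 = -12)
q(F, O) = -12 + F (q(F, O) = F - 12 = -12 + F)
w = 1825 (w = (5197 + (-12 + (53 - 1*36))) - 3377 = (5197 + (-12 + (53 - 36))) - 3377 = (5197 + (-12 + 17)) - 3377 = (5197 + 5) - 3377 = 5202 - 3377 = 1825)
w + o = 1825 - 6600 = -4775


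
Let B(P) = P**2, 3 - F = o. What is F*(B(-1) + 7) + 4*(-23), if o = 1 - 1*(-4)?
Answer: -108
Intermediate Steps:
o = 5 (o = 1 + 4 = 5)
F = -2 (F = 3 - 1*5 = 3 - 5 = -2)
F*(B(-1) + 7) + 4*(-23) = -2*((-1)**2 + 7) + 4*(-23) = -2*(1 + 7) - 92 = -2*8 - 92 = -16 - 92 = -108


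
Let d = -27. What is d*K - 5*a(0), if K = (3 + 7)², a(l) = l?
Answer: -2700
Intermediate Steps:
K = 100 (K = 10² = 100)
d*K - 5*a(0) = -27*100 - 5*0 = -2700 + 0 = -2700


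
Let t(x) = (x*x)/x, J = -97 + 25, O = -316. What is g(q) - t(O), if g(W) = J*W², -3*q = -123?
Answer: -120716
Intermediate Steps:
q = 41 (q = -⅓*(-123) = 41)
J = -72
g(W) = -72*W²
t(x) = x (t(x) = x²/x = x)
g(q) - t(O) = -72*41² - 1*(-316) = -72*1681 + 316 = -121032 + 316 = -120716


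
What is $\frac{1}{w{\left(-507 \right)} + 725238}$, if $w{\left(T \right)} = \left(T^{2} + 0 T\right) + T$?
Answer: $\frac{1}{981780} \approx 1.0186 \cdot 10^{-6}$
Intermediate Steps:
$w{\left(T \right)} = T + T^{2}$ ($w{\left(T \right)} = \left(T^{2} + 0\right) + T = T^{2} + T = T + T^{2}$)
$\frac{1}{w{\left(-507 \right)} + 725238} = \frac{1}{- 507 \left(1 - 507\right) + 725238} = \frac{1}{\left(-507\right) \left(-506\right) + 725238} = \frac{1}{256542 + 725238} = \frac{1}{981780}$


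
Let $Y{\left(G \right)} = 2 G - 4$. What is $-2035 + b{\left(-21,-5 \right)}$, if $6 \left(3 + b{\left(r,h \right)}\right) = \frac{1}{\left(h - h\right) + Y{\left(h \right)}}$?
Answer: $- \frac{171193}{84} \approx -2038.0$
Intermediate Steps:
$Y{\left(G \right)} = -4 + 2 G$
$b{\left(r,h \right)} = -3 + \frac{1}{6 \left(-4 + 2 h\right)}$ ($b{\left(r,h \right)} = -3 + \frac{1}{6 \left(\left(h - h\right) + \left(-4 + 2 h\right)\right)} = -3 + \frac{1}{6 \left(0 + \left(-4 + 2 h\right)\right)} = -3 + \frac{1}{6 \left(-4 + 2 h\right)}$)
$-2035 + b{\left(-21,-5 \right)} = -2035 + \frac{73 - -180}{12 \left(-2 - 5\right)} = -2035 + \frac{73 + 180}{12 \left(-7\right)} = -2035 + \frac{1}{12} \left(- \frac{1}{7}\right) 253 = -2035 - \frac{253}{84} = - \frac{171193}{84}$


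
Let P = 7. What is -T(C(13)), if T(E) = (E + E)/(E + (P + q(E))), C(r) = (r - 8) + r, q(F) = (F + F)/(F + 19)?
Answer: -1332/961 ≈ -1.3861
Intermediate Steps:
q(F) = 2*F/(19 + F) (q(F) = (2*F)/(19 + F) = 2*F/(19 + F))
C(r) = -8 + 2*r (C(r) = (-8 + r) + r = -8 + 2*r)
T(E) = 2*E/(7 + E + 2*E/(19 + E)) (T(E) = (E + E)/(E + (7 + 2*E/(19 + E))) = (2*E)/(7 + E + 2*E/(19 + E)) = 2*E/(7 + E + 2*E/(19 + E)))
-T(C(13)) = -2*(-8 + 2*13)*(19 + (-8 + 2*13))/(133 + (-8 + 2*13)² + 28*(-8 + 2*13)) = -2*(-8 + 26)*(19 + (-8 + 26))/(133 + (-8 + 26)² + 28*(-8 + 26)) = -2*18*(19 + 18)/(133 + 18² + 28*18) = -2*18*37/(133 + 324 + 504) = -2*18*37/961 = -1*1332/961 = -1332/961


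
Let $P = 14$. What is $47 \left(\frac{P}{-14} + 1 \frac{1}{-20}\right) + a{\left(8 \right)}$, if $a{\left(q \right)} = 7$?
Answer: $- \frac{847}{20} \approx -42.35$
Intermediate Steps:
$47 \left(\frac{P}{-14} + 1 \frac{1}{-20}\right) + a{\left(8 \right)} = 47 \left(\frac{14}{-14} + 1 \frac{1}{-20}\right) + 7 = 47 \left(14 \left(- \frac{1}{14}\right) + 1 \left(- \frac{1}{20}\right)\right) + 7 = 47 \left(-1 - \frac{1}{20}\right) + 7 = 47 \left(- \frac{21}{20}\right) + 7 = - \frac{987}{20} + 7 = - \frac{847}{20}$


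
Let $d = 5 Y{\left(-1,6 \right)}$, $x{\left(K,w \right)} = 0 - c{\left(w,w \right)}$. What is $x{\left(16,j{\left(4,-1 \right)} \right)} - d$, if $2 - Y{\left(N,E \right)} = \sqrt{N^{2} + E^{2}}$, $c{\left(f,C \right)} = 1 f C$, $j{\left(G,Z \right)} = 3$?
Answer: $-19 + 5 \sqrt{37} \approx 11.414$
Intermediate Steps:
$c{\left(f,C \right)} = C f$ ($c{\left(f,C \right)} = f C = C f$)
$Y{\left(N,E \right)} = 2 - \sqrt{E^{2} + N^{2}}$ ($Y{\left(N,E \right)} = 2 - \sqrt{N^{2} + E^{2}} = 2 - \sqrt{E^{2} + N^{2}}$)
$x{\left(K,w \right)} = - w^{2}$ ($x{\left(K,w \right)} = 0 - w w = 0 - w^{2} = - w^{2}$)
$d = 10 - 5 \sqrt{37}$ ($d = 5 \left(2 - \sqrt{6^{2} + \left(-1\right)^{2}}\right) = 5 \left(2 - \sqrt{36 + 1}\right) = 5 \left(2 - \sqrt{37}\right) = 10 - 5 \sqrt{37} \approx -20.414$)
$x{\left(16,j{\left(4,-1 \right)} \right)} - d = - 3^{2} - \left(10 - 5 \sqrt{37}\right) = \left(-1\right) 9 - \left(10 - 5 \sqrt{37}\right) = -9 - \left(10 - 5 \sqrt{37}\right) = -19 + 5 \sqrt{37}$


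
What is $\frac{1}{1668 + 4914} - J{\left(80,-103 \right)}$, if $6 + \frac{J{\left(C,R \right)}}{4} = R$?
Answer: $\frac{2869753}{6582} \approx 436.0$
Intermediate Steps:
$J{\left(C,R \right)} = -24 + 4 R$
$\frac{1}{1668 + 4914} - J{\left(80,-103 \right)} = \frac{1}{1668 + 4914} - \left(-24 + 4 \left(-103\right)\right) = \frac{1}{6582} - \left(-24 - 412\right) = \frac{1}{6582} - -436 = \frac{1}{6582} + 436 = \frac{2869753}{6582}$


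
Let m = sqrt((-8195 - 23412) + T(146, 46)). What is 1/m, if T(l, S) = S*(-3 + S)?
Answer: -I*sqrt(29629)/29629 ≈ -0.0058095*I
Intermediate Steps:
m = I*sqrt(29629) (m = sqrt((-8195 - 23412) + 46*(-3 + 46)) = sqrt(-31607 + 46*43) = sqrt(-31607 + 1978) = sqrt(-29629) = I*sqrt(29629) ≈ 172.13*I)
1/m = 1/(I*sqrt(29629)) = -I*sqrt(29629)/29629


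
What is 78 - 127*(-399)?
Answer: 50751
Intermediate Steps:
78 - 127*(-399) = 78 + 50673 = 50751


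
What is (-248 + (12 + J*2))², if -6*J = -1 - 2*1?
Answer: 55225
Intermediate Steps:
J = ½ (J = -(-1 - 2*1)/6 = -(-1 - 2)/6 = -⅙*(-3) = ½ ≈ 0.50000)
(-248 + (12 + J*2))² = (-248 + (12 + (½)*2))² = (-248 + (12 + 1))² = (-248 + 13)² = (-235)² = 55225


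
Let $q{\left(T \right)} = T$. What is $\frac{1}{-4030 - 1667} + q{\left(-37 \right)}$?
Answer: $- \frac{210790}{5697} \approx -37.0$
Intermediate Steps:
$\frac{1}{-4030 - 1667} + q{\left(-37 \right)} = \frac{1}{-4030 - 1667} - 37 = \frac{1}{-5697} - 37 = - \frac{1}{5697} - 37 = - \frac{210790}{5697}$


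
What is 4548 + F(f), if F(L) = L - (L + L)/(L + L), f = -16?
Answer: 4531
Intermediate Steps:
F(L) = -1 + L (F(L) = L - 2*L/(2*L) = L - 2*L*1/(2*L) = L - 1*1 = L - 1 = -1 + L)
4548 + F(f) = 4548 + (-1 - 16) = 4548 - 17 = 4531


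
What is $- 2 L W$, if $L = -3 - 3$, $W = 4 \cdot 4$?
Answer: $192$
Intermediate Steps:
$W = 16$
$L = -6$ ($L = -3 - 3 = -6$)
$- 2 L W = \left(-2\right) \left(-6\right) 16 = 12 \cdot 16 = 192$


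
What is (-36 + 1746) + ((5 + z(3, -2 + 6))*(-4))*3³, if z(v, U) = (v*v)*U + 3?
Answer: -3042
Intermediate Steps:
z(v, U) = 3 + U*v² (z(v, U) = v²*U + 3 = U*v² + 3 = 3 + U*v²)
(-36 + 1746) + ((5 + z(3, -2 + 6))*(-4))*3³ = (-36 + 1746) + ((5 + (3 + (-2 + 6)*3²))*(-4))*3³ = 1710 + ((5 + (3 + 4*9))*(-4))*27 = 1710 + ((5 + (3 + 36))*(-4))*27 = 1710 + ((5 + 39)*(-4))*27 = 1710 + (44*(-4))*27 = 1710 - 176*27 = 1710 - 4752 = -3042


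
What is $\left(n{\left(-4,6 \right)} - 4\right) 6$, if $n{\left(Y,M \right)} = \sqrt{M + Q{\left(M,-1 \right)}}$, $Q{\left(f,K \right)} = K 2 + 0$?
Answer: $-12$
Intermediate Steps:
$Q{\left(f,K \right)} = 2 K$ ($Q{\left(f,K \right)} = 2 K + 0 = 2 K$)
$n{\left(Y,M \right)} = \sqrt{-2 + M}$ ($n{\left(Y,M \right)} = \sqrt{M + 2 \left(-1\right)} = \sqrt{M - 2} = \sqrt{-2 + M}$)
$\left(n{\left(-4,6 \right)} - 4\right) 6 = \left(\sqrt{-2 + 6} - 4\right) 6 = \left(\sqrt{4} - 4\right) 6 = \left(2 - 4\right) 6 = \left(-2\right) 6 = -12$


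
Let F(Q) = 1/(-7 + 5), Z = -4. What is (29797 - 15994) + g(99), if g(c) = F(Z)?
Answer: 27605/2 ≈ 13803.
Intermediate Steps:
F(Q) = -1/2 (F(Q) = 1/(-2) = -1/2)
g(c) = -1/2
(29797 - 15994) + g(99) = (29797 - 15994) - 1/2 = 13803 - 1/2 = 27605/2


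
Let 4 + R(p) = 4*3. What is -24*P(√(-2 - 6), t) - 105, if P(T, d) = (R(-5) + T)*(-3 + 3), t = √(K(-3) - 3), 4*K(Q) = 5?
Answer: -105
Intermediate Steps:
K(Q) = 5/4 (K(Q) = (¼)*5 = 5/4)
R(p) = 8 (R(p) = -4 + 4*3 = -4 + 12 = 8)
t = I*√7/2 (t = √(5/4 - 3) = √(-7/4) = I*√7/2 ≈ 1.3229*I)
P(T, d) = 0 (P(T, d) = (8 + T)*(-3 + 3) = (8 + T)*0 = 0)
-24*P(√(-2 - 6), t) - 105 = -24*0 - 105 = 0 - 105 = -105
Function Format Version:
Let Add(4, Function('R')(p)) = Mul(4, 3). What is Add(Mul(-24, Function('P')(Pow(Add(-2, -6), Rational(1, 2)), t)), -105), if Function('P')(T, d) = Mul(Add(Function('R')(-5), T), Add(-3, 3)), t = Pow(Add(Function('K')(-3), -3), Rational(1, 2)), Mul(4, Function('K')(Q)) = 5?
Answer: -105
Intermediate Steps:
Function('K')(Q) = Rational(5, 4) (Function('K')(Q) = Mul(Rational(1, 4), 5) = Rational(5, 4))
Function('R')(p) = 8 (Function('R')(p) = Add(-4, Mul(4, 3)) = Add(-4, 12) = 8)
t = Mul(Rational(1, 2), I, Pow(7, Rational(1, 2))) (t = Pow(Add(Rational(5, 4), -3), Rational(1, 2)) = Pow(Rational(-7, 4), Rational(1, 2)) = Mul(Rational(1, 2), I, Pow(7, Rational(1, 2))) ≈ Mul(1.3229, I))
Function('P')(T, d) = 0 (Function('P')(T, d) = Mul(Add(8, T), Add(-3, 3)) = Mul(Add(8, T), 0) = 0)
Add(Mul(-24, Function('P')(Pow(Add(-2, -6), Rational(1, 2)), t)), -105) = Add(Mul(-24, 0), -105) = Add(0, -105) = -105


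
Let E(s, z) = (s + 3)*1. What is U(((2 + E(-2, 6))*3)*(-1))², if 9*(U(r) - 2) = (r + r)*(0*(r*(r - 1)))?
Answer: 4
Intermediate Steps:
E(s, z) = 3 + s (E(s, z) = (3 + s)*1 = 3 + s)
U(r) = 2 (U(r) = 2 + ((r + r)*(0*(r*(r - 1))))/9 = 2 + ((2*r)*(0*(r*(-1 + r))))/9 = 2 + ((2*r)*0)/9 = 2 + (⅑)*0 = 2 + 0 = 2)
U(((2 + E(-2, 6))*3)*(-1))² = 2² = 4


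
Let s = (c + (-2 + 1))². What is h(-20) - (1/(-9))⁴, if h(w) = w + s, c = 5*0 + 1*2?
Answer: -124660/6561 ≈ -19.000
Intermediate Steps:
c = 2 (c = 0 + 2 = 2)
s = 1 (s = (2 + (-2 + 1))² = (2 - 1)² = 1² = 1)
h(w) = 1 + w (h(w) = w + 1 = 1 + w)
h(-20) - (1/(-9))⁴ = (1 - 20) - (1/(-9))⁴ = -19 - (-⅑)⁴ = -19 - 1*1/6561 = -19 - 1/6561 = -124660/6561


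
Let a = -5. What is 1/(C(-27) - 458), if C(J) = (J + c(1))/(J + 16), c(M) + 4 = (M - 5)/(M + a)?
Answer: -11/5008 ≈ -0.0021965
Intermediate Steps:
c(M) = -3 (c(M) = -4 + (M - 5)/(M - 5) = -4 + (-5 + M)/(-5 + M) = -4 + 1 = -3)
C(J) = (-3 + J)/(16 + J) (C(J) = (J - 3)/(J + 16) = (-3 + J)/(16 + J))
1/(C(-27) - 458) = 1/((-3 - 27)/(16 - 27) - 458) = 1/(-30/(-11) - 458) = 1/(-1/11*(-30) - 458) = 1/(30/11 - 458) = 1/(-5008/11) = -11/5008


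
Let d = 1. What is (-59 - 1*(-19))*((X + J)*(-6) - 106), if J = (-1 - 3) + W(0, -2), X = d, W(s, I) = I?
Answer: 3040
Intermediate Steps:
X = 1
J = -6 (J = (-1 - 3) - 2 = -4 - 2 = -6)
(-59 - 1*(-19))*((X + J)*(-6) - 106) = (-59 - 1*(-19))*((1 - 6)*(-6) - 106) = (-59 + 19)*(-5*(-6) - 106) = -40*(30 - 106) = -40*(-76) = 3040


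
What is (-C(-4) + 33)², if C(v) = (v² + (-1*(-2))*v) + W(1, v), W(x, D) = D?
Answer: 841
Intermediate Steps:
C(v) = v² + 3*v (C(v) = (v² + (-1*(-2))*v) + v = (v² + 2*v) + v = v² + 3*v)
(-C(-4) + 33)² = (-(-4)*(3 - 4) + 33)² = (-(-4)*(-1) + 33)² = (-1*4 + 33)² = (-4 + 33)² = 29² = 841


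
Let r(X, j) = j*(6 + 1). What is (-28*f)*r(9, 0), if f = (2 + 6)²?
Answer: 0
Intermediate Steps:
r(X, j) = 7*j (r(X, j) = j*7 = 7*j)
f = 64 (f = 8² = 64)
(-28*f)*r(9, 0) = (-28*64)*(7*0) = -1792*0 = 0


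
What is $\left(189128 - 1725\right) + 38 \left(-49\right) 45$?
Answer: $103613$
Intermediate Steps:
$\left(189128 - 1725\right) + 38 \left(-49\right) 45 = 187403 - 83790 = 103613$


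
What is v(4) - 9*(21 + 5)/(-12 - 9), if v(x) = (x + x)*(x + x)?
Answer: 526/7 ≈ 75.143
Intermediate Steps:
v(x) = 4*x**2 (v(x) = (2*x)*(2*x) = 4*x**2)
v(4) - 9*(21 + 5)/(-12 - 9) = 4*4**2 - 9*(21 + 5)/(-12 - 9) = 4*16 - 234/(-21) = 64 - 234*(-1)/21 = 64 - 9*(-26/21) = 64 + 78/7 = 526/7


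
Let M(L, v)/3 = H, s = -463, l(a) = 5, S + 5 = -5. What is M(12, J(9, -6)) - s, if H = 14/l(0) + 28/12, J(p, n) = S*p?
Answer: 2392/5 ≈ 478.40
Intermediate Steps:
S = -10 (S = -5 - 5 = -10)
J(p, n) = -10*p
H = 77/15 (H = 14/5 + 28/12 = 14*(⅕) + 28*(1/12) = 14/5 + 7/3 = 77/15 ≈ 5.1333)
M(L, v) = 77/5 (M(L, v) = 3*(77/15) = 77/5)
M(12, J(9, -6)) - s = 77/5 - 1*(-463) = 77/5 + 463 = 2392/5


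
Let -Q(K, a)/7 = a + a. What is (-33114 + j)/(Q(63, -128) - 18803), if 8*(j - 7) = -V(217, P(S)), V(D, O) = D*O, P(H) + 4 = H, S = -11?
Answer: 261601/136088 ≈ 1.9223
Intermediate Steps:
P(H) = -4 + H
Q(K, a) = -14*a (Q(K, a) = -7*(a + a) = -14*a)
j = 3311/8 (j = 7 + (-217*(-4 - 11))/8 = 7 + (-217*(-15))/8 = 7 + (-1*(-3255))/8 = 7 + (⅛)*3255 = 7 + 3255/8 = 3311/8 ≈ 413.88)
(-33114 + j)/(Q(63, -128) - 18803) = (-33114 + 3311/8)/(-14*(-128) - 18803) = -261601/(8*(1792 - 18803)) = -261601/8/(-17011) = -261601/8*(-1/17011) = 261601/136088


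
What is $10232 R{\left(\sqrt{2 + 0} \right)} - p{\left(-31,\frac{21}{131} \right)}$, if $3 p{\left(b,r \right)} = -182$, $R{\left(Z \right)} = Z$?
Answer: $\frac{182}{3} + 10232 \sqrt{2} \approx 14531.0$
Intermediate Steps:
$p{\left(b,r \right)} = - \frac{182}{3}$ ($p{\left(b,r \right)} = \frac{1}{3} \left(-182\right) = - \frac{182}{3}$)
$10232 R{\left(\sqrt{2 + 0} \right)} - p{\left(-31,\frac{21}{131} \right)} = 10232 \sqrt{2 + 0} - - \frac{182}{3} = 10232 \sqrt{2} + \frac{182}{3} = \frac{182}{3} + 10232 \sqrt{2}$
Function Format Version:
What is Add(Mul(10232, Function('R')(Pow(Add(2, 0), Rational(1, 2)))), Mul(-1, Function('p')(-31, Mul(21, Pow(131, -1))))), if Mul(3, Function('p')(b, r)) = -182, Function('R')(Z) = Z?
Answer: Add(Rational(182, 3), Mul(10232, Pow(2, Rational(1, 2)))) ≈ 14531.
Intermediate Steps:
Function('p')(b, r) = Rational(-182, 3) (Function('p')(b, r) = Mul(Rational(1, 3), -182) = Rational(-182, 3))
Add(Mul(10232, Function('R')(Pow(Add(2, 0), Rational(1, 2)))), Mul(-1, Function('p')(-31, Mul(21, Pow(131, -1))))) = Add(Mul(10232, Pow(Add(2, 0), Rational(1, 2))), Mul(-1, Rational(-182, 3))) = Add(Mul(10232, Pow(2, Rational(1, 2))), Rational(182, 3)) = Add(Rational(182, 3), Mul(10232, Pow(2, Rational(1, 2))))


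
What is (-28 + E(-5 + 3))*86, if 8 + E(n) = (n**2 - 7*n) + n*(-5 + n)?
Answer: -344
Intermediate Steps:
E(n) = -8 + n**2 - 7*n + n*(-5 + n) (E(n) = -8 + ((n**2 - 7*n) + n*(-5 + n)) = -8 + (n**2 - 7*n + n*(-5 + n)) = -8 + n**2 - 7*n + n*(-5 + n))
(-28 + E(-5 + 3))*86 = (-28 + (-8 - 12*(-5 + 3) + 2*(-5 + 3)**2))*86 = (-28 + (-8 - 12*(-2) + 2*(-2)**2))*86 = (-28 + (-8 + 24 + 2*4))*86 = (-28 + (-8 + 24 + 8))*86 = (-28 + 24)*86 = -4*86 = -344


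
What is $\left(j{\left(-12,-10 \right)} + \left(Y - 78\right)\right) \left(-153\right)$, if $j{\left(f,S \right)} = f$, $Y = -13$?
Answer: $15759$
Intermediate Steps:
$\left(j{\left(-12,-10 \right)} + \left(Y - 78\right)\right) \left(-153\right) = \left(-12 - 91\right) \left(-153\right) = \left(-103\right) \left(-153\right) = 15759$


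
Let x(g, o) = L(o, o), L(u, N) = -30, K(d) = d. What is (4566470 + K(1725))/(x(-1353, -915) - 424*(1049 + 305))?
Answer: -4568195/574126 ≈ -7.9568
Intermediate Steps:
x(g, o) = -30
(4566470 + K(1725))/(x(-1353, -915) - 424*(1049 + 305)) = (4566470 + 1725)/(-30 - 424*(1049 + 305)) = 4568195/(-30 - 424*1354) = 4568195/(-30 - 574096) = 4568195/(-574126) = 4568195*(-1/574126) = -4568195/574126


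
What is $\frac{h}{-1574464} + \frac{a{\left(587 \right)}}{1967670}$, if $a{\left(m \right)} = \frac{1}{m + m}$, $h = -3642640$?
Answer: $\frac{65739537425513}{28414703356290} \approx 2.3136$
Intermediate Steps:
$a{\left(m \right)} = \frac{1}{2 m}$
$\frac{h}{-1574464} + \frac{a{\left(587 \right)}}{1967670} = - \frac{3642640}{-1574464} + \frac{\frac{1}{2} \cdot \frac{1}{587}}{1967670} = \left(-3642640\right) \left(- \frac{1}{1574464}\right) + \frac{1}{2} \cdot \frac{1}{587} \cdot \frac{1}{1967670} = \frac{227665}{98404} + \frac{1}{1174} \cdot \frac{1}{1967670} = \frac{227665}{98404} + \frac{1}{2310044580} = \frac{65739537425513}{28414703356290}$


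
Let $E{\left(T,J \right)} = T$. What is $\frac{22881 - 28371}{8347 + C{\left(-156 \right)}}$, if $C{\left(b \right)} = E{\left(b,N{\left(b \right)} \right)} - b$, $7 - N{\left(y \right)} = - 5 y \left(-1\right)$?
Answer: $- \frac{5490}{8347} \approx -0.65772$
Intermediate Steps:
$N{\left(y \right)} = 7 - 5 y$ ($N{\left(y \right)} = 7 - - 5 y \left(-1\right) = 7 - 5 y$)
$C{\left(b \right)} = 0$ ($C{\left(b \right)} = b - b = 0$)
$\frac{22881 - 28371}{8347 + C{\left(-156 \right)}} = \frac{22881 - 28371}{8347 + 0} = - \frac{5490}{8347}$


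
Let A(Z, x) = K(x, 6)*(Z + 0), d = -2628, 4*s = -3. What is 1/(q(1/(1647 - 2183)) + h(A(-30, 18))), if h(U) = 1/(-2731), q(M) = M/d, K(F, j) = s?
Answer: -3846908448/1405877 ≈ -2736.3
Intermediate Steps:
s = -¾ (s = (¼)*(-3) = -¾ ≈ -0.75000)
K(F, j) = -¾
A(Z, x) = -3*Z/4 (A(Z, x) = -3*(Z + 0)/4 = -3*Z/4)
q(M) = -M/2628 (q(M) = M/(-2628) = M*(-1/2628) = -M/2628)
h(U) = -1/2731
1/(q(1/(1647 - 2183)) + h(A(-30, 18))) = 1/(-1/(2628*(1647 - 2183)) - 1/2731) = 1/(-1/2628/(-536) - 1/2731) = 1/(-1/2628*(-1/536) - 1/2731) = 1/(1/1408608 - 1/2731) = 1/(-1405877/3846908448) = -3846908448/1405877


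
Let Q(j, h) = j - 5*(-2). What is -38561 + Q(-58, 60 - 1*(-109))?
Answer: -38609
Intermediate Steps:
Q(j, h) = 10 + j (Q(j, h) = j + 10 = 10 + j)
-38561 + Q(-58, 60 - 1*(-109)) = -38561 + (10 - 58) = -38561 - 48 = -38609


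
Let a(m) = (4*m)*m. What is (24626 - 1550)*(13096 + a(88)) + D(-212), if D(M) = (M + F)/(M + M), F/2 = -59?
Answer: 215605160229/212 ≈ 1.0170e+9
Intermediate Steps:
F = -118 (F = 2*(-59) = -118)
a(m) = 4*m²
D(M) = (-118 + M)/(2*M) (D(M) = (M - 118)/(M + M) = (-118 + M)/((2*M)) = (-118 + M)*(1/(2*M)) = (-118 + M)/(2*M))
(24626 - 1550)*(13096 + a(88)) + D(-212) = (24626 - 1550)*(13096 + 4*88²) + (½)*(-118 - 212)/(-212) = 23076*(13096 + 4*7744) + (½)*(-1/212)*(-330) = 23076*(13096 + 30976) + 165/212 = 23076*44072 + 165/212 = 1017005472 + 165/212 = 215605160229/212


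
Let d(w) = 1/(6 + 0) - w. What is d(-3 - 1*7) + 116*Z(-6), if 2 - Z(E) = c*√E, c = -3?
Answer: 1453/6 + 348*I*√6 ≈ 242.17 + 852.42*I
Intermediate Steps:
Z(E) = 2 + 3*√E (Z(E) = 2 - (-3)*√E = 2 + 3*√E)
d(w) = ⅙ - w (d(w) = 1/6 - w = ⅙ - w)
d(-3 - 1*7) + 116*Z(-6) = (⅙ - (-3 - 1*7)) + 116*(2 + 3*√(-6)) = (⅙ - (-3 - 7)) + 116*(2 + 3*(I*√6)) = (⅙ - 1*(-10)) + 116*(2 + 3*I*√6) = (⅙ + 10) + (232 + 348*I*√6) = 61/6 + (232 + 348*I*√6) = 1453/6 + 348*I*√6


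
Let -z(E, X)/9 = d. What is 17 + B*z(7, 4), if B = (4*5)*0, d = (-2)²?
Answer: 17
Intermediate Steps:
d = 4
B = 0 (B = 20*0 = 0)
z(E, X) = -36 (z(E, X) = -9*4 = -36)
17 + B*z(7, 4) = 17 + 0*(-36) = 17 + 0 = 17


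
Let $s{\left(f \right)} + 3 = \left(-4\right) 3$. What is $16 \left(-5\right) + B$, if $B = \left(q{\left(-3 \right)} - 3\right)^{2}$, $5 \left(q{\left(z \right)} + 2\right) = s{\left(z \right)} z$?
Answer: $-64$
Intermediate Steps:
$s{\left(f \right)} = -15$ ($s{\left(f \right)} = -3 - 12 = -15$)
$q{\left(z \right)} = -2 - 3 z$ ($q{\left(z \right)} = -2 + \frac{\left(-15\right) z}{5} = -2 - 3 z$)
$B = 16$ ($B = \left(\left(-2 - -9\right) - 3\right)^{2} = \left(\left(-2 + 9\right) - 3\right)^{2} = \left(7 - 3\right)^{2} = 4^{2} = 16$)
$16 \left(-5\right) + B = 16 \left(-5\right) + 16 = -80 + 16 = -64$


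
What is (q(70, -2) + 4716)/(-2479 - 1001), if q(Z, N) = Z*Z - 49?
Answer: -3189/1160 ≈ -2.7491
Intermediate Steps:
q(Z, N) = -49 + Z² (q(Z, N) = Z² - 49 = -49 + Z²)
(q(70, -2) + 4716)/(-2479 - 1001) = ((-49 + 70²) + 4716)/(-2479 - 1001) = ((-49 + 4900) + 4716)/(-3480) = (4851 + 4716)*(-1/3480) = 9567*(-1/3480) = -3189/1160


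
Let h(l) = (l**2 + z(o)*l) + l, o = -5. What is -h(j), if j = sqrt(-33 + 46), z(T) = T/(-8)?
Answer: -13 - 13*sqrt(13)/8 ≈ -18.859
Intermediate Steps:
z(T) = -T/8 (z(T) = T*(-1/8) = -T/8)
j = sqrt(13) ≈ 3.6056
h(l) = l**2 + 13*l/8 (h(l) = (l**2 + (-1/8*(-5))*l) + l = (l**2 + 5*l/8) + l = l**2 + 13*l/8)
-h(j) = -sqrt(13)*(13 + 8*sqrt(13))/8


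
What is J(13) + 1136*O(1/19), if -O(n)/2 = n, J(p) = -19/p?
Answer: -29897/247 ≈ -121.04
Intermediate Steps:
O(n) = -2*n
J(13) + 1136*O(1/19) = -19/13 + 1136*(-2/19) = -19/13 - 2272/19 = -29897/247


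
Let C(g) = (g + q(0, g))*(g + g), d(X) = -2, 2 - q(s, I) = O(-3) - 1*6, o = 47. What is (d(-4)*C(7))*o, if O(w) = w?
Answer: -23688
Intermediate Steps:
q(s, I) = 11 (q(s, I) = 2 - (-3 - 1*6) = 2 - (-3 - 6) = 2 - 1*(-9) = 2 + 9 = 11)
C(g) = 2*g*(11 + g) (C(g) = (g + 11)*(g + g) = (11 + g)*(2*g) = 2*g*(11 + g))
(d(-4)*C(7))*o = -4*7*(11 + 7)*47 = -4*7*18*47 = -2*252*47 = -504*47 = -23688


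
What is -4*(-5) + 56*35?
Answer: 1980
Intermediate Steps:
-4*(-5) + 56*35 = 20 + 1960 = 1980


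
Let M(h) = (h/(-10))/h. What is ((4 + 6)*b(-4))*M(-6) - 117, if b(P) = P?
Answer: -113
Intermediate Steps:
M(h) = -1/10 (M(h) = (h*(-1/10))/h = (-h/10)/h = -1/10)
((4 + 6)*b(-4))*M(-6) - 117 = ((4 + 6)*(-4))*(-1/10) - 117 = (10*(-4))*(-1/10) - 117 = -40*(-1/10) - 117 = 4 - 117 = -113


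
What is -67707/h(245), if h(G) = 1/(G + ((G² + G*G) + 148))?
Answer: -8154834201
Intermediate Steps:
h(G) = 1/(148 + G + 2*G²) (h(G) = 1/(G + ((G² + G²) + 148)) = 1/(G + (2*G² + 148)) = 1/(G + (148 + 2*G²)) = 1/(148 + G + 2*G²))
-67707/h(245) = -67707/(1/(148 + 245 + 2*245²)) = -67707/(1/(148 + 245 + 2*60025)) = -67707/(1/(148 + 245 + 120050)) = -67707/(1/120443) = -67707/1/120443 = -67707*120443 = -8154834201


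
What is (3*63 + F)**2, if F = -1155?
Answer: 933156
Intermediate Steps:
(3*63 + F)**2 = (3*63 - 1155)**2 = (189 - 1155)**2 = (-966)**2 = 933156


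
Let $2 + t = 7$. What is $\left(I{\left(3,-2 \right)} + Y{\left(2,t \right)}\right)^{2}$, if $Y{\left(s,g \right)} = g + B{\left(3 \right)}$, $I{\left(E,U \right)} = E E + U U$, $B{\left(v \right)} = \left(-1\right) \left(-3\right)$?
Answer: $441$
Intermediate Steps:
$t = 5$ ($t = -2 + 7 = 5$)
$B{\left(v \right)} = 3$
$I{\left(E,U \right)} = E^{2} + U^{2}$
$Y{\left(s,g \right)} = 3 + g$ ($Y{\left(s,g \right)} = g + 3 = 3 + g$)
$\left(I{\left(3,-2 \right)} + Y{\left(2,t \right)}\right)^{2} = \left(\left(3^{2} + \left(-2\right)^{2}\right) + \left(3 + 5\right)\right)^{2} = \left(\left(9 + 4\right) + 8\right)^{2} = \left(13 + 8\right)^{2} = 21^{2} = 441$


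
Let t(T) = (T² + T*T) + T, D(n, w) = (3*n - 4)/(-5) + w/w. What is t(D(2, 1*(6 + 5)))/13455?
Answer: 11/112125 ≈ 9.8105e-5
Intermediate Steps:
D(n, w) = 9/5 - 3*n/5 (D(n, w) = (-4 + 3*n)*(-⅕) + 1 = (⅘ - 3*n/5) + 1 = 9/5 - 3*n/5)
t(T) = T + 2*T² (t(T) = (T² + T²) + T = 2*T² + T = T + 2*T²)
t(D(2, 1*(6 + 5)))/13455 = ((9/5 - ⅗*2)*(1 + 2*(9/5 - ⅗*2)))/13455 = ((9/5 - 6/5)*(1 + 2*(9/5 - 6/5)))*(1/13455) = (3*(1 + 2*(⅗))/5)*(1/13455) = (3*(1 + 6/5)/5)*(1/13455) = ((⅗)*(11/5))*(1/13455) = (33/25)*(1/13455) = 11/112125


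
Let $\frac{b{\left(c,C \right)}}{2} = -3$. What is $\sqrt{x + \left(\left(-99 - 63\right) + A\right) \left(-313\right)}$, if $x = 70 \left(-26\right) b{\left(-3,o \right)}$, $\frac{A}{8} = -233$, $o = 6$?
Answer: $\sqrt{645058} \approx 803.16$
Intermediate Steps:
$A = -1864$ ($A = 8 \left(-233\right) = -1864$)
$b{\left(c,C \right)} = -6$ ($b{\left(c,C \right)} = 2 \left(-3\right) = -6$)
$x = 10920$ ($x = 70 \left(-26\right) \left(-6\right) = \left(-1820\right) \left(-6\right) = 10920$)
$\sqrt{x + \left(\left(-99 - 63\right) + A\right) \left(-313\right)} = \sqrt{10920 + \left(\left(-99 - 63\right) - 1864\right) \left(-313\right)} = \sqrt{10920 + \left(-162 - 1864\right) \left(-313\right)} = \sqrt{10920 - -634138} = \sqrt{10920 + 634138} = \sqrt{645058}$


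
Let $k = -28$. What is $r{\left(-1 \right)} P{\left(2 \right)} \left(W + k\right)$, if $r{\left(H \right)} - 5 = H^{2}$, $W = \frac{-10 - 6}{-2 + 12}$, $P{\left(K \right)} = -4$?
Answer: $\frac{3552}{5} \approx 710.4$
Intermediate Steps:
$W = - \frac{8}{5}$ ($W = - \frac{16}{10} = \left(-16\right) \frac{1}{10} = - \frac{8}{5} \approx -1.6$)
$r{\left(H \right)} = 5 + H^{2}$
$r{\left(-1 \right)} P{\left(2 \right)} \left(W + k\right) = \left(5 + \left(-1\right)^{2}\right) \left(-4\right) \left(- \frac{8}{5} - 28\right) = \left(5 + 1\right) \left(-4\right) \left(- \frac{148}{5}\right) = 6 \left(-4\right) \left(- \frac{148}{5}\right) = \left(-24\right) \left(- \frac{148}{5}\right) = \frac{3552}{5}$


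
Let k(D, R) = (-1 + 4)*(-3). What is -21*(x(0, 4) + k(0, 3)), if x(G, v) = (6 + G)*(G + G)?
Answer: 189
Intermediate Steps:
x(G, v) = 2*G*(6 + G) (x(G, v) = (6 + G)*(2*G) = 2*G*(6 + G))
k(D, R) = -9 (k(D, R) = 3*(-3) = -9)
-21*(x(0, 4) + k(0, 3)) = -21*(2*0*(6 + 0) - 9) = -21*(2*0*6 - 9) = -21*(0 - 9) = -21*(-9) = 189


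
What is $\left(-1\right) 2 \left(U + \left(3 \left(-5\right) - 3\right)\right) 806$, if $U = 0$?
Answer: $29016$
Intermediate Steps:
$\left(-1\right) 2 \left(U + \left(3 \left(-5\right) - 3\right)\right) 806 = \left(-1\right) 2 \left(0 + \left(3 \left(-5\right) - 3\right)\right) 806 = - 2 \left(0 - 18\right) 806 = \left(-2\right) \left(-18\right) 806 = 36 \cdot 806 = 29016$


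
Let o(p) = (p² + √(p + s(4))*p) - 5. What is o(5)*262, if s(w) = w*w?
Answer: 5240 + 1310*√21 ≈ 11243.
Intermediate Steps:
s(w) = w²
o(p) = -5 + p² + p*√(16 + p) (o(p) = (p² + √(p + 4²)*p) - 5 = (p² + √(p + 16)*p) - 5 = (p² + √(16 + p)*p) - 5 = (p² + p*√(16 + p)) - 5 = -5 + p² + p*√(16 + p))
o(5)*262 = (-5 + 5² + 5*√(16 + 5))*262 = (-5 + 25 + 5*√21)*262 = (20 + 5*√21)*262 = 5240 + 1310*√21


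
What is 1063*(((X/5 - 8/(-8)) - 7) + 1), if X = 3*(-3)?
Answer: -36142/5 ≈ -7228.4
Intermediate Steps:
X = -9
1063*(((X/5 - 8/(-8)) - 7) + 1) = 1063*(((-9/5 - 8/(-8)) - 7) + 1) = 1063*(((-9*⅕ - 8*(-⅛)) - 7) + 1) = 1063*(((-9/5 + 1) - 7) + 1) = 1063*((-⅘ - 7) + 1) = 1063*(-39/5 + 1) = 1063*(-34/5) = -36142/5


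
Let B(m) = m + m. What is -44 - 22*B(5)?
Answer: -264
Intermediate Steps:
B(m) = 2*m
-44 - 22*B(5) = -44 - 44*5 = -44 - 22*10 = -44 - 220 = -264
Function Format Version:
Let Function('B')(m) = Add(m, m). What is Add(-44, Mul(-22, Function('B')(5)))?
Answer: -264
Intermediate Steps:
Function('B')(m) = Mul(2, m)
Add(-44, Mul(-22, Function('B')(5))) = Add(-44, Mul(-22, Mul(2, 5))) = Add(-44, Mul(-22, 10)) = Add(-44, -220) = -264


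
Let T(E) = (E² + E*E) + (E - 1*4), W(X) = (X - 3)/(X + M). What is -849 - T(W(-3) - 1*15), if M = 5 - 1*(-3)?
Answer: -33842/25 ≈ -1353.7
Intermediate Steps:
M = 8 (M = 5 + 3 = 8)
W(X) = (-3 + X)/(8 + X) (W(X) = (X - 3)/(X + 8) = (-3 + X)/(8 + X))
T(E) = -4 + E + 2*E² (T(E) = (E² + E²) + (E - 4) = 2*E² + (-4 + E) = -4 + E + 2*E²)
-849 - T(W(-3) - 1*15) = -849 - (-4 + ((-3 - 3)/(8 - 3) - 1*15) + 2*((-3 - 3)/(8 - 3) - 1*15)²) = -849 - (-4 + (-6/5 - 15) + 2*(-6/5 - 15)²) = -849 - (-4 - 81/5 + 2*(-81/5)²) = -849 - (-4 - 81/5 + 2*(6561/25)) = -849 - (-4 - 81/5 + 13122/25) = -849 - 1*12617/25 = -849 - 12617/25 = -33842/25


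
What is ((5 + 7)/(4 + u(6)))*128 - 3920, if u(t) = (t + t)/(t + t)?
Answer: -18064/5 ≈ -3612.8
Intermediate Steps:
u(t) = 1 (u(t) = (2*t)/((2*t)) = (2*t)*(1/(2*t)) = 1)
((5 + 7)/(4 + u(6)))*128 - 3920 = ((5 + 7)/(4 + 1))*128 - 3920 = (12/5)*128 - 3920 = 1536/5 - 3920 = -18064/5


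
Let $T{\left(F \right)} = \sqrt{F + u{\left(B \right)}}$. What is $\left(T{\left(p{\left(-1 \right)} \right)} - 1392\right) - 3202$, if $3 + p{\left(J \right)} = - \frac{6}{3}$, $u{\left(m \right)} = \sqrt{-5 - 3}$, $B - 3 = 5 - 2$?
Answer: $-4594 + \sqrt{-5 + 2 i \sqrt{2}} \approx -4593.4 + 2.3178 i$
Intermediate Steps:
$B = 6$ ($B = 3 + \left(5 - 2\right) = 3 + 3 = 6$)
$u{\left(m \right)} = 2 i \sqrt{2}$ ($u{\left(m \right)} = \sqrt{-8} = 2 i \sqrt{2}$)
$p{\left(J \right)} = -5$ ($p{\left(J \right)} = -3 - \frac{6}{3} = -3 - 2 = -5$)
$T{\left(F \right)} = \sqrt{F + 2 i \sqrt{2}}$
$\left(T{\left(p{\left(-1 \right)} \right)} - 1392\right) - 3202 = \left(\sqrt{-5 + 2 i \sqrt{2}} - 1392\right) - 3202 = \left(-1392 + \sqrt{-5 + 2 i \sqrt{2}}\right) - 3202 = -4594 + \sqrt{-5 + 2 i \sqrt{2}}$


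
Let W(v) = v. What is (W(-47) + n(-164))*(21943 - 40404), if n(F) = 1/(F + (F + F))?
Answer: 426910625/492 ≈ 8.6770e+5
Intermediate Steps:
n(F) = 1/(3*F) (n(F) = 1/(F + 2*F) = 1/(3*F))
(W(-47) + n(-164))*(21943 - 40404) = (-47 + (1/3)/(-164))*(21943 - 40404) = (-47 + (1/3)*(-1/164))*(-18461) = (-47 - 1/492)*(-18461) = -23125/492*(-18461) = 426910625/492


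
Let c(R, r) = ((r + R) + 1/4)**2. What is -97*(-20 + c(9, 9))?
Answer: -485873/16 ≈ -30367.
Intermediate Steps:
c(R, r) = (1/4 + R + r)**2 (c(R, r) = ((R + r) + 1/4)**2 = (1/4 + R + r)**2)
-97*(-20 + c(9, 9)) = -97*(-20 + (1 + 4*9 + 4*9)**2/16) = -97*(-20 + (1 + 36 + 36)**2/16) = -97*(-20 + (1/16)*73**2) = -97*(-20 + (1/16)*5329) = -97*(-20 + 5329/16) = -97*5009/16 = -485873/16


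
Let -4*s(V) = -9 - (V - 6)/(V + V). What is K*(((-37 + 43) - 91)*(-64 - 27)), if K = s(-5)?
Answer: 156247/8 ≈ 19531.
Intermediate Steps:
s(V) = 9/4 + (-6 + V)/(8*V) (s(V) = -(-9 - (V - 6)/(V + V))/4 = -(-9 - (-6 + V)/(2*V))/4 = 9/4 + (-6 + V)/(8*V))
K = 101/40 (K = (⅛)*(-6 + 19*(-5))/(-5) = (⅛)*(-⅕)*(-6 - 95) = (⅛)*(-⅕)*(-101) = 101/40 ≈ 2.5250)
K*(((-37 + 43) - 91)*(-64 - 27)) = 101*(((-37 + 43) - 91)*(-64 - 27))/40 = 101*((6 - 91)*(-91))/40 = 101*(-85*(-91))/40 = (101/40)*7735 = 156247/8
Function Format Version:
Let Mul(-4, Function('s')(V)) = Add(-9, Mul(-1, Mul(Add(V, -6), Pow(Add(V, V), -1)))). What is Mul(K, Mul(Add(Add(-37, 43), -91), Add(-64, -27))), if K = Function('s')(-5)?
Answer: Rational(156247, 8) ≈ 19531.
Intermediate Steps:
Function('s')(V) = Add(Rational(9, 4), Mul(Rational(1, 8), Pow(V, -1), Add(-6, V))) (Function('s')(V) = Mul(Rational(-1, 4), Add(-9, Mul(-1, Mul(Add(V, -6), Pow(Add(V, V), -1))))) = Mul(Rational(-1, 4), Add(-9, Mul(-1, Mul(Add(-6, V), Pow(Mul(2, V), -1))))) = Mul(Rational(-1, 4), Add(-9, Mul(-1, Mul(Add(-6, V), Mul(Rational(1, 2), Pow(V, -1)))))) = Mul(Rational(-1, 4), Add(-9, Mul(-1, Mul(Rational(1, 2), Pow(V, -1), Add(-6, V))))) = Mul(Rational(-1, 4), Add(-9, Mul(Rational(-1, 2), Pow(V, -1), Add(-6, V)))) = Add(Rational(9, 4), Mul(Rational(1, 8), Pow(V, -1), Add(-6, V))))
K = Rational(101, 40) (K = Mul(Rational(1, 8), Pow(-5, -1), Add(-6, Mul(19, -5))) = Mul(Rational(1, 8), Rational(-1, 5), Add(-6, -95)) = Mul(Rational(1, 8), Rational(-1, 5), -101) = Rational(101, 40) ≈ 2.5250)
Mul(K, Mul(Add(Add(-37, 43), -91), Add(-64, -27))) = Mul(Rational(101, 40), Mul(Add(Add(-37, 43), -91), Add(-64, -27))) = Mul(Rational(101, 40), Mul(Add(6, -91), -91)) = Mul(Rational(101, 40), Mul(-85, -91)) = Mul(Rational(101, 40), 7735) = Rational(156247, 8)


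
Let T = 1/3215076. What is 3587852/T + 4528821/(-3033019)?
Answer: 3180593808694960497/275729 ≈ 1.1535e+13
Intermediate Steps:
T = 1/3215076 ≈ 3.1103e-7
3587852/T + 4528821/(-3033019) = 3587852/(1/3215076) + 4528821/(-3033019) = 3587852*3215076 + 4528821*(-1/3033019) = 11535216856752 - 411711/275729 = 3180593808694960497/275729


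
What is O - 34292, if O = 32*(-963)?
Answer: -65108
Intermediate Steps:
O = -30816
O - 34292 = -30816 - 34292 = -65108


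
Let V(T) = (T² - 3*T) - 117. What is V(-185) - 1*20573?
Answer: 14090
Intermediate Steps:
V(T) = -117 + T² - 3*T
V(-185) - 1*20573 = (-117 + (-185)² - 3*(-185)) - 1*20573 = (-117 + 34225 + 555) - 20573 = 34663 - 20573 = 14090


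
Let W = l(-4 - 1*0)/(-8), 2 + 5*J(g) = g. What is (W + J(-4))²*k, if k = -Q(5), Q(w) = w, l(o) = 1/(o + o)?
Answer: -143641/20480 ≈ -7.0137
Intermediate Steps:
J(g) = -⅖ + g/5
l(o) = 1/(2*o)
W = 1/64 (W = (1/(2*(-4 - 1*0)))/(-8) = (1/(2*(-4 + 0)))*(-⅛) = ((½)/(-4))*(-⅛) = ((½)*(-¼))*(-⅛) = -⅛*(-⅛) = 1/64 ≈ 0.015625)
k = -5 (k = -1*5 = -5)
(W + J(-4))²*k = (1/64 + (-⅖ + (⅕)*(-4)))²*(-5) = (1/64 + (-⅖ - ⅘))²*(-5) = (1/64 - 6/5)²*(-5) = (-379/320)²*(-5) = (143641/102400)*(-5) = -143641/20480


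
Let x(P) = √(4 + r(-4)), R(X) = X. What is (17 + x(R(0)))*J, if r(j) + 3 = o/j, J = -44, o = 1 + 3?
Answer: -748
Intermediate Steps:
o = 4
r(j) = -3 + 4/j
x(P) = 0 (x(P) = √(4 + (-3 + 4/(-4))) = √(4 + (-3 + 4*(-¼))) = √(4 + (-3 - 1)) = √(4 - 4) = √0 = 0)
(17 + x(R(0)))*J = (17 + 0)*(-44) = 17*(-44) = -748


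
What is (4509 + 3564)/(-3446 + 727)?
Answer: -8073/2719 ≈ -2.9691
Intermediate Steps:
(4509 + 3564)/(-3446 + 727) = 8073/(-2719) = 8073*(-1/2719) = -8073/2719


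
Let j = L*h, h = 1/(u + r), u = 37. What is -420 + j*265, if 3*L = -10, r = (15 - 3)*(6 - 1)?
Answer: -124870/291 ≈ -429.11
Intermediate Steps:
r = 60 (r = 12*5 = 60)
L = -10/3 (L = (⅓)*(-10) = -10/3 ≈ -3.3333)
h = 1/97 (h = 1/(37 + 60) = 1/97 ≈ 0.010309)
j = -10/291 (j = -10/3*1/97 = -10/291 ≈ -0.034364)
-420 + j*265 = -420 - 10/291*265 = -420 - 2650/291 = -124870/291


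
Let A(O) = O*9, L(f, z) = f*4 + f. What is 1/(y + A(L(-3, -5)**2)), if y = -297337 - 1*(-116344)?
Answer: -1/178968 ≈ -5.5876e-6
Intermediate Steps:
L(f, z) = 5*f (L(f, z) = 4*f + f = 5*f)
A(O) = 9*O
y = -180993 (y = -297337 + 116344 = -180993)
1/(y + A(L(-3, -5)**2)) = 1/(-180993 + 9*(5*(-3))**2) = 1/(-180993 + 9*(-15)**2) = 1/(-180993 + 9*225) = 1/(-180993 + 2025) = 1/(-178968) = -1/178968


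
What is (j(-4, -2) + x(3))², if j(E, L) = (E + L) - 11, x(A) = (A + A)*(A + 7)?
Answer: 1849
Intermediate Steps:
x(A) = 2*A*(7 + A) (x(A) = (2*A)*(7 + A) = 2*A*(7 + A))
j(E, L) = -11 + E + L
(j(-4, -2) + x(3))² = ((-11 - 4 - 2) + 2*3*(7 + 3))² = (-17 + 2*3*10)² = (-17 + 60)² = 43² = 1849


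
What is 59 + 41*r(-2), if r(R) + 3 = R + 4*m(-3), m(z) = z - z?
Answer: -146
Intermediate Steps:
m(z) = 0
r(R) = -3 + R (r(R) = -3 + (R + 4*0) = -3 + (R + 0) = -3 + R)
59 + 41*r(-2) = 59 + 41*(-3 - 2) = 59 + 41*(-5) = 59 - 205 = -146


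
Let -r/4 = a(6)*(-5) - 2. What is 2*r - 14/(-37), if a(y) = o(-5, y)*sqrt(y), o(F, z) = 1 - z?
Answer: 606/37 - 200*sqrt(6) ≈ -473.52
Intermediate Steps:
a(y) = sqrt(y)*(1 - y) (a(y) = (1 - y)*sqrt(y) = sqrt(y)*(1 - y))
r = 8 - 100*sqrt(6) (r = -4*((sqrt(6)*(1 - 1*6))*(-5) - 2) = -4*((sqrt(6)*(1 - 6))*(-5) - 2) = -4*((sqrt(6)*(-5))*(-5) - 2) = -4*(-5*sqrt(6)*(-5) - 2) = -4*(25*sqrt(6) - 2) = -4*(-2 + 25*sqrt(6)) = 8 - 100*sqrt(6) ≈ -236.95)
2*r - 14/(-37) = 2*(8 - 100*sqrt(6)) - 14/(-37) = (16 - 200*sqrt(6)) - 1/37*(-14) = (16 - 200*sqrt(6)) + 14/37 = 606/37 - 200*sqrt(6)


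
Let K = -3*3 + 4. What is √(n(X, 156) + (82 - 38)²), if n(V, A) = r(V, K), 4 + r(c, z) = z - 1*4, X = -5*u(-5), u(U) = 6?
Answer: √1923 ≈ 43.852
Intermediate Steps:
X = -30 (X = -5*6 = -30)
K = -5 (K = -9 + 4 = -5)
r(c, z) = -8 + z (r(c, z) = -4 + (z - 1*4) = -4 + (z - 4) = -4 + (-4 + z) = -8 + z)
n(V, A) = -13 (n(V, A) = -8 - 5 = -13)
√(n(X, 156) + (82 - 38)²) = √(-13 + (82 - 38)²) = √(-13 + 44²) = √(-13 + 1936) = √1923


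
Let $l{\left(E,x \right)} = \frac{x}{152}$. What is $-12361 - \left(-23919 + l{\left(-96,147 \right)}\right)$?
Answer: $\frac{1756669}{152} \approx 11557.0$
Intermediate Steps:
$l{\left(E,x \right)} = \frac{x}{152}$ ($l{\left(E,x \right)} = x \frac{1}{152} = \frac{x}{152}$)
$-12361 - \left(-23919 + l{\left(-96,147 \right)}\right) = -12361 + \left(23919 - \frac{1}{152} \cdot 147\right) = -12361 + \left(23919 - \frac{147}{152}\right) = -12361 + \frac{3635541}{152} = \frac{1756669}{152}$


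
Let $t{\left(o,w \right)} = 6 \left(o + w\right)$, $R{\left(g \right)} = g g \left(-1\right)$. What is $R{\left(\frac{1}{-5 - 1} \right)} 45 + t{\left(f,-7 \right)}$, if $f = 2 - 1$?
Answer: $- \frac{149}{4} \approx -37.25$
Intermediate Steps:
$R{\left(g \right)} = - g^{2}$ ($R{\left(g \right)} = g^{2} \left(-1\right) = - g^{2}$)
$f = 1$ ($f = 2 - 1 = 1$)
$t{\left(o,w \right)} = 6 o + 6 w$
$R{\left(\frac{1}{-5 - 1} \right)} 45 + t{\left(f,-7 \right)} = - \left(\frac{1}{-5 - 1}\right)^{2} \cdot 45 + \left(6 \cdot 1 + 6 \left(-7\right)\right) = - \left(\frac{1}{-6}\right)^{2} \cdot 45 + \left(6 - 42\right) = - \left(- \frac{1}{6}\right)^{2} \cdot 45 - 36 = \left(-1\right) \frac{1}{36} \cdot 45 - 36 = \left(- \frac{1}{36}\right) 45 - 36 = - \frac{5}{4} - 36 = - \frac{149}{4}$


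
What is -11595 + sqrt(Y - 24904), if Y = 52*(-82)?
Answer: -11595 + 4*I*sqrt(1823) ≈ -11595.0 + 170.79*I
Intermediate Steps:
Y = -4264
-11595 + sqrt(Y - 24904) = -11595 + sqrt(-4264 - 24904) = -11595 + sqrt(-29168) = -11595 + 4*I*sqrt(1823)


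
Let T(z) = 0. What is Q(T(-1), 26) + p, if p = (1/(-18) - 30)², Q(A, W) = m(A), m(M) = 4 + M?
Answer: 293977/324 ≈ 907.34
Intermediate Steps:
Q(A, W) = 4 + A
p = 292681/324 (p = (-1/18 - 30)² = (-541/18)² = 292681/324 ≈ 903.34)
Q(T(-1), 26) + p = (4 + 0) + 292681/324 = 4 + 292681/324 = 293977/324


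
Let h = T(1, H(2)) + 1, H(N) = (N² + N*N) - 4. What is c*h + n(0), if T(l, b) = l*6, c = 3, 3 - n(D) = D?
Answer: 24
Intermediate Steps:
n(D) = 3 - D
H(N) = -4 + 2*N² (H(N) = (N² + N²) - 4 = 2*N² - 4 = -4 + 2*N²)
T(l, b) = 6*l
h = 7 (h = 6*1 + 1 = 6 + 1 = 7)
c*h + n(0) = 3*7 + (3 - 1*0) = 21 + (3 + 0) = 21 + 3 = 24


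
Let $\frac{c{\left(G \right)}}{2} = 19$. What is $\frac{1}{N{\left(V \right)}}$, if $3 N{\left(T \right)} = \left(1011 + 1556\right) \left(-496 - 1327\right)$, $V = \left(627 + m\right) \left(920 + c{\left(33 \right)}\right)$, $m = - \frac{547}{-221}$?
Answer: $- \frac{3}{4679641} \approx -6.4107 \cdot 10^{-7}$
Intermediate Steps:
$c{\left(G \right)} = 38$ ($c{\left(G \right)} = 2 \cdot 19 = 38$)
$m = \frac{547}{221}$ ($m = \left(-547\right) \left(- \frac{1}{221}\right) = \frac{547}{221} \approx 2.4751$)
$V = \frac{133271212}{221}$ ($V = \left(627 + \frac{547}{221}\right) \left(920 + 38\right) = \frac{139114}{221} \cdot 958 = \frac{133271212}{221} \approx 6.0304 \cdot 10^{5}$)
$N{\left(T \right)} = - \frac{4679641}{3}$ ($N{\left(T \right)} = \frac{\left(1011 + 1556\right) \left(-496 - 1327\right)}{3} = \frac{2567 \left(-1823\right)}{3} = \frac{1}{3} \left(-4679641\right) = - \frac{4679641}{3}$)
$\frac{1}{N{\left(V \right)}} = \frac{1}{- \frac{4679641}{3}} = - \frac{3}{4679641}$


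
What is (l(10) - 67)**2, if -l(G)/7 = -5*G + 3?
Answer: 68644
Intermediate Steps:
l(G) = -21 + 35*G (l(G) = -7*(-5*G + 3) = -7*(3 - 5*G) = -21 + 35*G)
(l(10) - 67)**2 = ((-21 + 35*10) - 67)**2 = ((-21 + 350) - 67)**2 = (329 - 67)**2 = 262**2 = 68644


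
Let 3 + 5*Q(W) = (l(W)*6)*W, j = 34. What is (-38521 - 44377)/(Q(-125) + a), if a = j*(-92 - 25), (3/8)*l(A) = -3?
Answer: 414490/13893 ≈ 29.834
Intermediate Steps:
l(A) = -8 (l(A) = (8/3)*(-3) = -8)
Q(W) = -⅗ - 48*W/5 (Q(W) = -⅗ + ((-8*6)*W)/5 = -⅗ + (-48*W)/5 = -⅗ - 48*W/5)
a = -3978 (a = 34*(-92 - 25) = 34*(-117) = -3978)
(-38521 - 44377)/(Q(-125) + a) = (-38521 - 44377)/((-⅗ - 48/5*(-125)) - 3978) = -82898/((-⅗ + 1200) - 3978) = -82898/(5997/5 - 3978) = -82898/(-13893/5) = -82898*(-5/13893) = 414490/13893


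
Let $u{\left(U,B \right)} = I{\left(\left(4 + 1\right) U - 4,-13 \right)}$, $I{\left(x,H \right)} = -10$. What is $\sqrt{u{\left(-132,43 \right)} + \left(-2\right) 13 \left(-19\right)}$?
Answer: $22$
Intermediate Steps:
$u{\left(U,B \right)} = -10$
$\sqrt{u{\left(-132,43 \right)} + \left(-2\right) 13 \left(-19\right)} = \sqrt{-10 + \left(-2\right) 13 \left(-19\right)} = \sqrt{-10 - -494} = \sqrt{-10 + 494} = \sqrt{484} = 22$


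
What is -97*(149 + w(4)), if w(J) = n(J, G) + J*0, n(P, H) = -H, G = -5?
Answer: -14938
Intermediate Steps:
w(J) = 5 (w(J) = -1*(-5) + J*0 = 5 + 0 = 5)
-97*(149 + w(4)) = -97*(149 + 5) = -97*154 = -14938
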